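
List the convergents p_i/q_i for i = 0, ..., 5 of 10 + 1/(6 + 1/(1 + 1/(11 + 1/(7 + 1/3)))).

Using the convergent recurrence p_i = a_i*p_{i-1} + p_{i-2}, q_i = a_i*q_{i-1} + q_{i-2} with p_{-2}=0, p_{-1}=1, q_{-2}=1, q_{-1}=0:
  i=0: a_0=10, p_0 = 10*1 + 0 = 10, q_0 = 10*0 + 1 = 1.
  i=1: a_1=6, p_1 = 6*10 + 1 = 61, q_1 = 6*1 + 0 = 6.
  i=2: a_2=1, p_2 = 1*61 + 10 = 71, q_2 = 1*6 + 1 = 7.
  i=3: a_3=11, p_3 = 11*71 + 61 = 842, q_3 = 11*7 + 6 = 83.
  i=4: a_4=7, p_4 = 7*842 + 71 = 5965, q_4 = 7*83 + 7 = 588.
  i=5: a_5=3, p_5 = 3*5965 + 842 = 18737, q_5 = 3*588 + 83 = 1847.

10/1, 61/6, 71/7, 842/83, 5965/588, 18737/1847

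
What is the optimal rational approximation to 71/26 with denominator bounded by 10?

Expand x = 71/26 as a continued fraction with the Euclidean algorithm:
  71 = 2*26 + 19, so a_0 = 2.
  26 = 1*19 + 7, so a_1 = 1.
  19 = 2*7 + 5, so a_2 = 2.
  7 = 1*5 + 2, so a_3 = 1.
  5 = 2*2 + 1, so a_4 = 2.
  2 = 2*1 + 0, so a_5 = 2.
so x = [2; 1, 2, 1, 2, 2].
Convergents (p_i = a_i*p_{i-1} + p_{i-2}, q_i = a_i*q_{i-1} + q_{i-2} with p_{-2}=0, p_{-1}=1, q_{-2}=1, q_{-1}=0), until the denominator exceeds 10:
  i=0: a_0=2, p_0 = 2*1 + 0 = 2, q_0 = 2*0 + 1 = 1.
  i=1: a_1=1, p_1 = 1*2 + 1 = 3, q_1 = 1*1 + 0 = 1.
  i=2: a_2=2, p_2 = 2*3 + 2 = 8, q_2 = 2*1 + 1 = 3.
  i=3: a_3=1, p_3 = 1*8 + 3 = 11, q_3 = 1*3 + 1 = 4.
  i=4: a_4=2, p_4 = 2*11 + 8 = 30, q_4 = 2*4 + 3 = 11.
q_4 = 11 > 10, so the last convergent with denominator <= 10 is p_3/q_3 = 11/4.
The closest fraction with denominator <= 10 is either p_3/q_3 or the intermediate fraction (k*p_3 + p_2)/(k*q_3 + q_2) with the largest k >= 1 whose denominator stays <= 10; these approach x as k grows, and every other convergent or intermediate fraction in range is farther away.
Largest k: floor((10 - q_2)/q_3) = floor((10 - 3)/4) = 1.
That gives (1*11 + 8)/(1*4 + 3) = 19/7.
Compare the errors: |x - 11/4| = |71*4 - 11*26|/(26*4) = 2/104, and |x - 19/7| = |71*7 - 19*26|/(26*7) = 3/182.
Cross-multiplying, 3*104 = 312 < 364 = 2*182, so 3/182 is smaller: the intermediate fraction 19/7 is closer to x than 11/4.

19/7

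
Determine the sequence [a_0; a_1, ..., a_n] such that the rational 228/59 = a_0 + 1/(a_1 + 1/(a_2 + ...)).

Run the Euclidean algorithm on 228 and 59; the successive quotients are the partial quotients a_0, a_1, ... (each step inverts the fractional part left over by the previous one):
  228 = 3*59 + 51, so a_0 = 3.
  59 = 1*51 + 8, so a_1 = 1.
  51 = 6*8 + 3, so a_2 = 6.
  8 = 2*3 + 2, so a_3 = 2.
  3 = 1*2 + 1, so a_4 = 1.
  2 = 2*1 + 0, so a_5 = 2.
The remainder reaches 0 after 6 divisions, so the expansion has 6 partial quotients, read off in order.

[3; 1, 6, 2, 1, 2]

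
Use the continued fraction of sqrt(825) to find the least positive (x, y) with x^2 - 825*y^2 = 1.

(x, y) = (48599, 1692)

First expand sqrt(825) as a continued fraction. With x_i = (sqrt(825) + m_i)/d_i and (m_0, d_0) = (0, 1): a_0 = floor(sqrt(825)) = 28, since 28^2 = 784 <= 825 < 841 = 29^2.
Iterate m_{i+1} = d_i*a_i - m_i, d_{i+1} = (825 - m_{i+1}^2)/d_i, a_{i+1} = floor((a_0 + m_{i+1})/d_{i+1}):
  m_1 = 1*28 - 0 = 28, d_1 = (825 - 28^2)/1 = 41/1 = 41, a_1 = floor((28 + 28)/41) = 1.
  m_2 = 41*1 - 28 = 13, d_2 = (825 - 13^2)/41 = 656/41 = 16, a_2 = floor((28 + 13)/16) = 2.
  m_3 = 16*2 - 13 = 19, d_3 = (825 - 19^2)/16 = 464/16 = 29, a_3 = floor((28 + 19)/29) = 1.
  m_4 = 29*1 - 19 = 10, d_4 = (825 - 10^2)/29 = 725/29 = 25, a_4 = floor((28 + 10)/25) = 1.
  m_5 = 25*1 - 10 = 15, d_5 = (825 - 15^2)/25 = 600/25 = 24, a_5 = floor((28 + 15)/24) = 1.
  m_6 = 24*1 - 15 = 9, d_6 = (825 - 9^2)/24 = 744/24 = 31, a_6 = floor((28 + 9)/31) = 1.
  m_7 = 31*1 - 9 = 22, d_7 = (825 - 22^2)/31 = 341/31 = 11, a_7 = floor((28 + 22)/11) = 4.
  m_8 = 11*4 - 22 = 22, d_8 = (825 - 22^2)/11 = 341/11 = 31, a_8 = floor((28 + 22)/31) = 1.
  m_9 = 31*1 - 22 = 9, d_9 = (825 - 9^2)/31 = 744/31 = 24, a_9 = floor((28 + 9)/24) = 1.
  m_10 = 24*1 - 9 = 15, d_10 = (825 - 15^2)/24 = 600/24 = 25, a_10 = floor((28 + 15)/25) = 1.
  m_11 = 25*1 - 15 = 10, d_11 = (825 - 10^2)/25 = 725/25 = 29, a_11 = floor((28 + 10)/29) = 1.
  m_12 = 29*1 - 10 = 19, d_12 = (825 - 19^2)/29 = 464/29 = 16, a_12 = floor((28 + 19)/16) = 2.
  m_13 = 16*2 - 19 = 13, d_13 = (825 - 13^2)/16 = 656/16 = 41, a_13 = floor((28 + 13)/41) = 1.
  m_14 = 41*1 - 13 = 28, d_14 = (825 - 28^2)/41 = 41/41 = 1, a_14 = floor((28 + 28)/1) = 56.
  m_15 = 1*56 - 28 = 28, d_15 = (825 - 28^2)/1 = 41/1 = 41: (m_15, d_15) = (m_1, d_1) = (28, 41), so from here the quotients repeat a_1, ..., a_14; the period length is 14.
So sqrt(825) = [28; (1, 2, 1, 1, 1, 1, 4, 1, 1, 1, 1, 2, 1, 56)] with period length k = 14.
k is even, so the fundamental solution of x^2 - 825y^2 = 1 is (p_{k-1}, q_{k-1}) = (p_13, q_13); compute convergents through index 13.
Convergents (p_i = a_i*p_{i-1} + p_{i-2}, q_i = a_i*q_{i-1} + q_{i-2} with p_{-2}=0, p_{-1}=1, q_{-2}=1, q_{-1}=0):
  i=0: a_0=28, p_0 = 28*1 + 0 = 28, q_0 = 28*0 + 1 = 1.
  i=1: a_1=1, p_1 = 1*28 + 1 = 29, q_1 = 1*1 + 0 = 1.
  i=2: a_2=2, p_2 = 2*29 + 28 = 86, q_2 = 2*1 + 1 = 3.
  i=3: a_3=1, p_3 = 1*86 + 29 = 115, q_3 = 1*3 + 1 = 4.
  i=4: a_4=1, p_4 = 1*115 + 86 = 201, q_4 = 1*4 + 3 = 7.
  i=5: a_5=1, p_5 = 1*201 + 115 = 316, q_5 = 1*7 + 4 = 11.
  i=6: a_6=1, p_6 = 1*316 + 201 = 517, q_6 = 1*11 + 7 = 18.
  i=7: a_7=4, p_7 = 4*517 + 316 = 2384, q_7 = 4*18 + 11 = 83.
  i=8: a_8=1, p_8 = 1*2384 + 517 = 2901, q_8 = 1*83 + 18 = 101.
  i=9: a_9=1, p_9 = 1*2901 + 2384 = 5285, q_9 = 1*101 + 83 = 184.
  i=10: a_10=1, p_10 = 1*5285 + 2901 = 8186, q_10 = 1*184 + 101 = 285.
  i=11: a_11=1, p_11 = 1*8186 + 5285 = 13471, q_11 = 1*285 + 184 = 469.
  i=12: a_12=2, p_12 = 2*13471 + 8186 = 35128, q_12 = 2*469 + 285 = 1223.
  i=13: a_13=1, p_13 = 1*35128 + 13471 = 48599, q_13 = 1*1223 + 469 = 1692.
Check: 48599^2 - 825*1692^2 = 2361862801 - 2361862800 = 1, so (x, y) = (48599, 1692) solves the equation, and by the theorem it is the least positive solution.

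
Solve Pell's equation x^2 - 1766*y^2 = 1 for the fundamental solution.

(x, y) = (1765, 42)

First expand sqrt(1766) as a continued fraction. With x_i = (sqrt(1766) + m_i)/d_i and (m_0, d_0) = (0, 1): a_0 = floor(sqrt(1766)) = 42, since 42^2 = 1764 <= 1766 < 1849 = 43^2.
Iterate m_{i+1} = d_i*a_i - m_i, d_{i+1} = (1766 - m_{i+1}^2)/d_i, a_{i+1} = floor((a_0 + m_{i+1})/d_{i+1}):
  m_1 = 1*42 - 0 = 42, d_1 = (1766 - 42^2)/1 = 2/1 = 2, a_1 = floor((42 + 42)/2) = 42.
  m_2 = 2*42 - 42 = 42, d_2 = (1766 - 42^2)/2 = 2/2 = 1, a_2 = floor((42 + 42)/1) = 84.
  m_3 = 1*84 - 42 = 42, d_3 = (1766 - 42^2)/1 = 2/1 = 2: (m_3, d_3) = (m_1, d_1) = (42, 2), so from here the quotients repeat a_1, a_2; the period length is 2.
So sqrt(1766) = [42; (42, 84)] with period length k = 2.
k is even, so the fundamental solution of x^2 - 1766y^2 = 1 is (p_{k-1}, q_{k-1}) = (p_1, q_1); compute convergents through index 1.
Convergents (p_i = a_i*p_{i-1} + p_{i-2}, q_i = a_i*q_{i-1} + q_{i-2} with p_{-2}=0, p_{-1}=1, q_{-2}=1, q_{-1}=0):
  i=0: a_0=42, p_0 = 42*1 + 0 = 42, q_0 = 42*0 + 1 = 1.
  i=1: a_1=42, p_1 = 42*42 + 1 = 1765, q_1 = 42*1 + 0 = 42.
Check: 1765^2 - 1766*42^2 = 3115225 - 3115224 = 1, so (x, y) = (1765, 42) solves the equation, and by the theorem it is the least positive solution.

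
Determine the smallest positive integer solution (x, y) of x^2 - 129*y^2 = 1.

First expand sqrt(129) as a continued fraction. With x_i = (sqrt(129) + m_i)/d_i and (m_0, d_0) = (0, 1): a_0 = floor(sqrt(129)) = 11, since 11^2 = 121 <= 129 < 144 = 12^2.
Iterate m_{i+1} = d_i*a_i - m_i, d_{i+1} = (129 - m_{i+1}^2)/d_i, a_{i+1} = floor((a_0 + m_{i+1})/d_{i+1}):
  m_1 = 1*11 - 0 = 11, d_1 = (129 - 11^2)/1 = 8/1 = 8, a_1 = floor((11 + 11)/8) = 2.
  m_2 = 8*2 - 11 = 5, d_2 = (129 - 5^2)/8 = 104/8 = 13, a_2 = floor((11 + 5)/13) = 1.
  m_3 = 13*1 - 5 = 8, d_3 = (129 - 8^2)/13 = 65/13 = 5, a_3 = floor((11 + 8)/5) = 3.
  m_4 = 5*3 - 8 = 7, d_4 = (129 - 7^2)/5 = 80/5 = 16, a_4 = floor((11 + 7)/16) = 1.
  m_5 = 16*1 - 7 = 9, d_5 = (129 - 9^2)/16 = 48/16 = 3, a_5 = floor((11 + 9)/3) = 6.
  m_6 = 3*6 - 9 = 9, d_6 = (129 - 9^2)/3 = 48/3 = 16, a_6 = floor((11 + 9)/16) = 1.
  m_7 = 16*1 - 9 = 7, d_7 = (129 - 7^2)/16 = 80/16 = 5, a_7 = floor((11 + 7)/5) = 3.
  m_8 = 5*3 - 7 = 8, d_8 = (129 - 8^2)/5 = 65/5 = 13, a_8 = floor((11 + 8)/13) = 1.
  m_9 = 13*1 - 8 = 5, d_9 = (129 - 5^2)/13 = 104/13 = 8, a_9 = floor((11 + 5)/8) = 2.
  m_10 = 8*2 - 5 = 11, d_10 = (129 - 11^2)/8 = 8/8 = 1, a_10 = floor((11 + 11)/1) = 22.
  m_11 = 1*22 - 11 = 11, d_11 = (129 - 11^2)/1 = 8/1 = 8: (m_11, d_11) = (m_1, d_1) = (11, 8), so from here the quotients repeat a_1, ..., a_10; the period length is 10.
So sqrt(129) = [11; (2, 1, 3, 1, 6, 1, 3, 1, 2, 22)] with period length k = 10.
k is even, so the fundamental solution of x^2 - 129y^2 = 1 is (p_{k-1}, q_{k-1}) = (p_9, q_9); compute convergents through index 9.
Convergents (p_i = a_i*p_{i-1} + p_{i-2}, q_i = a_i*q_{i-1} + q_{i-2} with p_{-2}=0, p_{-1}=1, q_{-2}=1, q_{-1}=0):
  i=0: a_0=11, p_0 = 11*1 + 0 = 11, q_0 = 11*0 + 1 = 1.
  i=1: a_1=2, p_1 = 2*11 + 1 = 23, q_1 = 2*1 + 0 = 2.
  i=2: a_2=1, p_2 = 1*23 + 11 = 34, q_2 = 1*2 + 1 = 3.
  i=3: a_3=3, p_3 = 3*34 + 23 = 125, q_3 = 3*3 + 2 = 11.
  i=4: a_4=1, p_4 = 1*125 + 34 = 159, q_4 = 1*11 + 3 = 14.
  i=5: a_5=6, p_5 = 6*159 + 125 = 1079, q_5 = 6*14 + 11 = 95.
  i=6: a_6=1, p_6 = 1*1079 + 159 = 1238, q_6 = 1*95 + 14 = 109.
  i=7: a_7=3, p_7 = 3*1238 + 1079 = 4793, q_7 = 3*109 + 95 = 422.
  i=8: a_8=1, p_8 = 1*4793 + 1238 = 6031, q_8 = 1*422 + 109 = 531.
  i=9: a_9=2, p_9 = 2*6031 + 4793 = 16855, q_9 = 2*531 + 422 = 1484.
Check: 16855^2 - 129*1484^2 = 284091025 - 284091024 = 1, so (x, y) = (16855, 1484) solves the equation, and by the theorem it is the least positive solution.

(x, y) = (16855, 1484)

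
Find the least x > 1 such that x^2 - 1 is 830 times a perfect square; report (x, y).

First expand sqrt(830) as a continued fraction. With x_i = (sqrt(830) + m_i)/d_i and (m_0, d_0) = (0, 1): a_0 = floor(sqrt(830)) = 28, since 28^2 = 784 <= 830 < 841 = 29^2.
Iterate m_{i+1} = d_i*a_i - m_i, d_{i+1} = (830 - m_{i+1}^2)/d_i, a_{i+1} = floor((a_0 + m_{i+1})/d_{i+1}):
  m_1 = 1*28 - 0 = 28, d_1 = (830 - 28^2)/1 = 46/1 = 46, a_1 = floor((28 + 28)/46) = 1.
  m_2 = 46*1 - 28 = 18, d_2 = (830 - 18^2)/46 = 506/46 = 11, a_2 = floor((28 + 18)/11) = 4.
  m_3 = 11*4 - 18 = 26, d_3 = (830 - 26^2)/11 = 154/11 = 14, a_3 = floor((28 + 26)/14) = 3.
  m_4 = 14*3 - 26 = 16, d_4 = (830 - 16^2)/14 = 574/14 = 41, a_4 = floor((28 + 16)/41) = 1.
  m_5 = 41*1 - 16 = 25, d_5 = (830 - 25^2)/41 = 205/41 = 5, a_5 = floor((28 + 25)/5) = 10.
  m_6 = 5*10 - 25 = 25, d_6 = (830 - 25^2)/5 = 205/5 = 41, a_6 = floor((28 + 25)/41) = 1.
  m_7 = 41*1 - 25 = 16, d_7 = (830 - 16^2)/41 = 574/41 = 14, a_7 = floor((28 + 16)/14) = 3.
  m_8 = 14*3 - 16 = 26, d_8 = (830 - 26^2)/14 = 154/14 = 11, a_8 = floor((28 + 26)/11) = 4.
  m_9 = 11*4 - 26 = 18, d_9 = (830 - 18^2)/11 = 506/11 = 46, a_9 = floor((28 + 18)/46) = 1.
  m_10 = 46*1 - 18 = 28, d_10 = (830 - 28^2)/46 = 46/46 = 1, a_10 = floor((28 + 28)/1) = 56.
  m_11 = 1*56 - 28 = 28, d_11 = (830 - 28^2)/1 = 46/1 = 46: (m_11, d_11) = (m_1, d_1) = (28, 46), so from here the quotients repeat a_1, ..., a_10; the period length is 10.
So sqrt(830) = [28; (1, 4, 3, 1, 10, 1, 3, 4, 1, 56)] with period length k = 10.
k is even, so the fundamental solution of x^2 - 830y^2 = 1 is (p_{k-1}, q_{k-1}) = (p_9, q_9); compute convergents through index 9.
Convergents (p_i = a_i*p_{i-1} + p_{i-2}, q_i = a_i*q_{i-1} + q_{i-2} with p_{-2}=0, p_{-1}=1, q_{-2}=1, q_{-1}=0):
  i=0: a_0=28, p_0 = 28*1 + 0 = 28, q_0 = 28*0 + 1 = 1.
  i=1: a_1=1, p_1 = 1*28 + 1 = 29, q_1 = 1*1 + 0 = 1.
  i=2: a_2=4, p_2 = 4*29 + 28 = 144, q_2 = 4*1 + 1 = 5.
  i=3: a_3=3, p_3 = 3*144 + 29 = 461, q_3 = 3*5 + 1 = 16.
  i=4: a_4=1, p_4 = 1*461 + 144 = 605, q_4 = 1*16 + 5 = 21.
  i=5: a_5=10, p_5 = 10*605 + 461 = 6511, q_5 = 10*21 + 16 = 226.
  i=6: a_6=1, p_6 = 1*6511 + 605 = 7116, q_6 = 1*226 + 21 = 247.
  i=7: a_7=3, p_7 = 3*7116 + 6511 = 27859, q_7 = 3*247 + 226 = 967.
  i=8: a_8=4, p_8 = 4*27859 + 7116 = 118552, q_8 = 4*967 + 247 = 4115.
  i=9: a_9=1, p_9 = 1*118552 + 27859 = 146411, q_9 = 1*4115 + 967 = 5082.
Check: 146411^2 - 830*5082^2 = 21436180921 - 21436180920 = 1, so (x, y) = (146411, 5082) solves the equation, and by the theorem it is the least positive solution.

(x, y) = (146411, 5082)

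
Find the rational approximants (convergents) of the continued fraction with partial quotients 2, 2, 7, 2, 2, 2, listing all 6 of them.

2/1, 5/2, 37/15, 79/32, 195/79, 469/190

Using the convergent recurrence p_i = a_i*p_{i-1} + p_{i-2}, q_i = a_i*q_{i-1} + q_{i-2} with p_{-2}=0, p_{-1}=1, q_{-2}=1, q_{-1}=0:
  i=0: a_0=2, p_0 = 2*1 + 0 = 2, q_0 = 2*0 + 1 = 1.
  i=1: a_1=2, p_1 = 2*2 + 1 = 5, q_1 = 2*1 + 0 = 2.
  i=2: a_2=7, p_2 = 7*5 + 2 = 37, q_2 = 7*2 + 1 = 15.
  i=3: a_3=2, p_3 = 2*37 + 5 = 79, q_3 = 2*15 + 2 = 32.
  i=4: a_4=2, p_4 = 2*79 + 37 = 195, q_4 = 2*32 + 15 = 79.
  i=5: a_5=2, p_5 = 2*195 + 79 = 469, q_5 = 2*79 + 32 = 190.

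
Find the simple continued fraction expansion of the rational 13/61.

Run the Euclidean algorithm on 13 and 61; the successive quotients are the partial quotients a_0, a_1, ... (each step inverts the fractional part left over by the previous one):
  13 = 0*61 + 13, so a_0 = 0.
  61 = 4*13 + 9, so a_1 = 4.
  13 = 1*9 + 4, so a_2 = 1.
  9 = 2*4 + 1, so a_3 = 2.
  4 = 4*1 + 0, so a_4 = 4.
The remainder reaches 0 after 5 divisions, so the expansion has 5 partial quotients, read off in order.

[0; 4, 1, 2, 4]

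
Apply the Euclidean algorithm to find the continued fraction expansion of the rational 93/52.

Run the Euclidean algorithm on 93 and 52; the successive quotients are the partial quotients a_0, a_1, ... (each step inverts the fractional part left over by the previous one):
  93 = 1*52 + 41, so a_0 = 1.
  52 = 1*41 + 11, so a_1 = 1.
  41 = 3*11 + 8, so a_2 = 3.
  11 = 1*8 + 3, so a_3 = 1.
  8 = 2*3 + 2, so a_4 = 2.
  3 = 1*2 + 1, so a_5 = 1.
  2 = 2*1 + 0, so a_6 = 2.
The remainder reaches 0 after 7 divisions, so the expansion has 7 partial quotients, read off in order.

[1; 1, 3, 1, 2, 1, 2]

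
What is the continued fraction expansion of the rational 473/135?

Run the Euclidean algorithm on 473 and 135; the successive quotients are the partial quotients a_0, a_1, ... (each step inverts the fractional part left over by the previous one):
  473 = 3*135 + 68, so a_0 = 3.
  135 = 1*68 + 67, so a_1 = 1.
  68 = 1*67 + 1, so a_2 = 1.
  67 = 67*1 + 0, so a_3 = 67.
The remainder reaches 0 after 4 divisions, so the expansion has 4 partial quotients, read off in order.

[3; 1, 1, 67]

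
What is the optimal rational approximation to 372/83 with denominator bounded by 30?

Expand x = 372/83 as a continued fraction with the Euclidean algorithm:
  372 = 4*83 + 40, so a_0 = 4.
  83 = 2*40 + 3, so a_1 = 2.
  40 = 13*3 + 1, so a_2 = 13.
  3 = 3*1 + 0, so a_3 = 3.
so x = [4; 2, 13, 3].
Convergents (p_i = a_i*p_{i-1} + p_{i-2}, q_i = a_i*q_{i-1} + q_{i-2} with p_{-2}=0, p_{-1}=1, q_{-2}=1, q_{-1}=0), until the denominator exceeds 30:
  i=0: a_0=4, p_0 = 4*1 + 0 = 4, q_0 = 4*0 + 1 = 1.
  i=1: a_1=2, p_1 = 2*4 + 1 = 9, q_1 = 2*1 + 0 = 2.
  i=2: a_2=13, p_2 = 13*9 + 4 = 121, q_2 = 13*2 + 1 = 27.
  i=3: a_3=3, p_3 = 3*121 + 9 = 372, q_3 = 3*27 + 2 = 83.
q_3 = 83 > 30, so the last convergent with denominator <= 30 is p_2/q_2 = 121/27.
The closest fraction with denominator <= 30 is either p_2/q_2 or the intermediate fraction (k*p_2 + p_1)/(k*q_2 + q_1) with the largest k >= 1 whose denominator stays <= 30; these approach x as k grows, and every other convergent or intermediate fraction in range is farther away.
Largest k: floor((30 - q_1)/q_2) = floor((30 - 2)/27) = 1.
That gives (1*121 + 9)/(1*27 + 2) = 130/29.
Compare the errors: |x - 121/27| = |372*27 - 121*83|/(83*27) = 1/2241, and |x - 130/29| = |372*29 - 130*83|/(83*29) = 2/2407.
Cross-multiplying, 1*2407 = 2407 < 4482 = 2*2241, so 1/2241 is smaller: the convergent 121/27 is closer to x than 130/29.

121/27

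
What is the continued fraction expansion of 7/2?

[3; 2]

Run the Euclidean algorithm on 7 and 2; the successive quotients are the partial quotients a_0, a_1, ... (each step inverts the fractional part left over by the previous one):
  7 = 3*2 + 1, so a_0 = 3.
  2 = 2*1 + 0, so a_1 = 2.
The remainder reaches 0 after 2 divisions, so the expansion has 2 partial quotients, read off in order.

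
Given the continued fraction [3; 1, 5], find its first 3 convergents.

Using the convergent recurrence p_i = a_i*p_{i-1} + p_{i-2}, q_i = a_i*q_{i-1} + q_{i-2} with p_{-2}=0, p_{-1}=1, q_{-2}=1, q_{-1}=0:
  i=0: a_0=3, p_0 = 3*1 + 0 = 3, q_0 = 3*0 + 1 = 1.
  i=1: a_1=1, p_1 = 1*3 + 1 = 4, q_1 = 1*1 + 0 = 1.
  i=2: a_2=5, p_2 = 5*4 + 3 = 23, q_2 = 5*1 + 1 = 6.

3/1, 4/1, 23/6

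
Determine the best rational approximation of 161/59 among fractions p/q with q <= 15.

Expand x = 161/59 as a continued fraction with the Euclidean algorithm:
  161 = 2*59 + 43, so a_0 = 2.
  59 = 1*43 + 16, so a_1 = 1.
  43 = 2*16 + 11, so a_2 = 2.
  16 = 1*11 + 5, so a_3 = 1.
  11 = 2*5 + 1, so a_4 = 2.
  5 = 5*1 + 0, so a_5 = 5.
so x = [2; 1, 2, 1, 2, 5].
Convergents (p_i = a_i*p_{i-1} + p_{i-2}, q_i = a_i*q_{i-1} + q_{i-2} with p_{-2}=0, p_{-1}=1, q_{-2}=1, q_{-1}=0), until the denominator exceeds 15:
  i=0: a_0=2, p_0 = 2*1 + 0 = 2, q_0 = 2*0 + 1 = 1.
  i=1: a_1=1, p_1 = 1*2 + 1 = 3, q_1 = 1*1 + 0 = 1.
  i=2: a_2=2, p_2 = 2*3 + 2 = 8, q_2 = 2*1 + 1 = 3.
  i=3: a_3=1, p_3 = 1*8 + 3 = 11, q_3 = 1*3 + 1 = 4.
  i=4: a_4=2, p_4 = 2*11 + 8 = 30, q_4 = 2*4 + 3 = 11.
  i=5: a_5=5, p_5 = 5*30 + 11 = 161, q_5 = 5*11 + 4 = 59.
q_5 = 59 > 15, so the last convergent with denominator <= 15 is p_4/q_4 = 30/11.
The closest fraction with denominator <= 15 is either p_4/q_4 or the intermediate fraction (k*p_4 + p_3)/(k*q_4 + q_3) with the largest k >= 1 whose denominator stays <= 15; these approach x as k grows, and every other convergent or intermediate fraction in range is farther away.
Largest k: floor((15 - q_3)/q_4) = floor((15 - 4)/11) = 1.
That gives (1*30 + 11)/(1*11 + 4) = 41/15.
Compare the errors: |x - 30/11| = |161*11 - 30*59|/(59*11) = 1/649, and |x - 41/15| = |161*15 - 41*59|/(59*15) = 4/885.
Cross-multiplying, 1*885 = 885 < 2596 = 4*649, so 1/649 is smaller: the convergent 30/11 is closer to x than 41/15.

30/11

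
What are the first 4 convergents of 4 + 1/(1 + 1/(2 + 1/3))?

Using the convergent recurrence p_i = a_i*p_{i-1} + p_{i-2}, q_i = a_i*q_{i-1} + q_{i-2} with p_{-2}=0, p_{-1}=1, q_{-2}=1, q_{-1}=0:
  i=0: a_0=4, p_0 = 4*1 + 0 = 4, q_0 = 4*0 + 1 = 1.
  i=1: a_1=1, p_1 = 1*4 + 1 = 5, q_1 = 1*1 + 0 = 1.
  i=2: a_2=2, p_2 = 2*5 + 4 = 14, q_2 = 2*1 + 1 = 3.
  i=3: a_3=3, p_3 = 3*14 + 5 = 47, q_3 = 3*3 + 1 = 10.

4/1, 5/1, 14/3, 47/10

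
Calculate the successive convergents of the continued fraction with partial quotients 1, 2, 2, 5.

1/1, 3/2, 7/5, 38/27

Using the convergent recurrence p_i = a_i*p_{i-1} + p_{i-2}, q_i = a_i*q_{i-1} + q_{i-2} with p_{-2}=0, p_{-1}=1, q_{-2}=1, q_{-1}=0:
  i=0: a_0=1, p_0 = 1*1 + 0 = 1, q_0 = 1*0 + 1 = 1.
  i=1: a_1=2, p_1 = 2*1 + 1 = 3, q_1 = 2*1 + 0 = 2.
  i=2: a_2=2, p_2 = 2*3 + 1 = 7, q_2 = 2*2 + 1 = 5.
  i=3: a_3=5, p_3 = 5*7 + 3 = 38, q_3 = 5*5 + 2 = 27.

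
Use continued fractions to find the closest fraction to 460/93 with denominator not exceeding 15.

Expand x = 460/93 as a continued fraction with the Euclidean algorithm:
  460 = 4*93 + 88, so a_0 = 4.
  93 = 1*88 + 5, so a_1 = 1.
  88 = 17*5 + 3, so a_2 = 17.
  5 = 1*3 + 2, so a_3 = 1.
  3 = 1*2 + 1, so a_4 = 1.
  2 = 2*1 + 0, so a_5 = 2.
so x = [4; 1, 17, 1, 1, 2].
Convergents (p_i = a_i*p_{i-1} + p_{i-2}, q_i = a_i*q_{i-1} + q_{i-2} with p_{-2}=0, p_{-1}=1, q_{-2}=1, q_{-1}=0), until the denominator exceeds 15:
  i=0: a_0=4, p_0 = 4*1 + 0 = 4, q_0 = 4*0 + 1 = 1.
  i=1: a_1=1, p_1 = 1*4 + 1 = 5, q_1 = 1*1 + 0 = 1.
  i=2: a_2=17, p_2 = 17*5 + 4 = 89, q_2 = 17*1 + 1 = 18.
q_2 = 18 > 15, so the last convergent with denominator <= 15 is p_1/q_1 = 5/1.
The closest fraction with denominator <= 15 is either p_1/q_1 or the intermediate fraction (k*p_1 + p_0)/(k*q_1 + q_0) with the largest k >= 1 whose denominator stays <= 15; these approach x as k grows, and every other convergent or intermediate fraction in range is farther away.
Largest k: floor((15 - q_0)/q_1) = floor((15 - 1)/1) = 14.
That gives (14*5 + 4)/(14*1 + 1) = 74/15.
Compare the errors: |x - 5/1| = |460*1 - 5*93|/(93*1) = 5/93, and |x - 74/15| = |460*15 - 74*93|/(93*15) = 18/1395.
Cross-multiplying, 18*93 = 1674 < 6975 = 5*1395, so 18/1395 is smaller: the intermediate fraction 74/15 is closer to x than 5/1.

74/15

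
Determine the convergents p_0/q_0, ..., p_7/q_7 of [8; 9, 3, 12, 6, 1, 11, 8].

8/1, 73/9, 227/28, 2797/345, 17009/2098, 19806/2443, 234875/28971, 1898806/234211

Using the convergent recurrence p_i = a_i*p_{i-1} + p_{i-2}, q_i = a_i*q_{i-1} + q_{i-2} with p_{-2}=0, p_{-1}=1, q_{-2}=1, q_{-1}=0:
  i=0: a_0=8, p_0 = 8*1 + 0 = 8, q_0 = 8*0 + 1 = 1.
  i=1: a_1=9, p_1 = 9*8 + 1 = 73, q_1 = 9*1 + 0 = 9.
  i=2: a_2=3, p_2 = 3*73 + 8 = 227, q_2 = 3*9 + 1 = 28.
  i=3: a_3=12, p_3 = 12*227 + 73 = 2797, q_3 = 12*28 + 9 = 345.
  i=4: a_4=6, p_4 = 6*2797 + 227 = 17009, q_4 = 6*345 + 28 = 2098.
  i=5: a_5=1, p_5 = 1*17009 + 2797 = 19806, q_5 = 1*2098 + 345 = 2443.
  i=6: a_6=11, p_6 = 11*19806 + 17009 = 234875, q_6 = 11*2443 + 2098 = 28971.
  i=7: a_7=8, p_7 = 8*234875 + 19806 = 1898806, q_7 = 8*28971 + 2443 = 234211.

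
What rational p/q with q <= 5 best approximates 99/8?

62/5

Expand x = 99/8 as a continued fraction with the Euclidean algorithm:
  99 = 12*8 + 3, so a_0 = 12.
  8 = 2*3 + 2, so a_1 = 2.
  3 = 1*2 + 1, so a_2 = 1.
  2 = 2*1 + 0, so a_3 = 2.
so x = [12; 2, 1, 2].
Convergents (p_i = a_i*p_{i-1} + p_{i-2}, q_i = a_i*q_{i-1} + q_{i-2} with p_{-2}=0, p_{-1}=1, q_{-2}=1, q_{-1}=0), until the denominator exceeds 5:
  i=0: a_0=12, p_0 = 12*1 + 0 = 12, q_0 = 12*0 + 1 = 1.
  i=1: a_1=2, p_1 = 2*12 + 1 = 25, q_1 = 2*1 + 0 = 2.
  i=2: a_2=1, p_2 = 1*25 + 12 = 37, q_2 = 1*2 + 1 = 3.
  i=3: a_3=2, p_3 = 2*37 + 25 = 99, q_3 = 2*3 + 2 = 8.
q_3 = 8 > 5, so the last convergent with denominator <= 5 is p_2/q_2 = 37/3.
The closest fraction with denominator <= 5 is either p_2/q_2 or the intermediate fraction (k*p_2 + p_1)/(k*q_2 + q_1) with the largest k >= 1 whose denominator stays <= 5; these approach x as k grows, and every other convergent or intermediate fraction in range is farther away.
Largest k: floor((5 - q_1)/q_2) = floor((5 - 2)/3) = 1.
That gives (1*37 + 25)/(1*3 + 2) = 62/5.
Compare the errors: |x - 37/3| = |99*3 - 37*8|/(8*3) = 1/24, and |x - 62/5| = |99*5 - 62*8|/(8*5) = 1/40.
Cross-multiplying, 1*24 = 24 < 40 = 1*40, so 1/40 is smaller: the intermediate fraction 62/5 is closer to x than 37/3.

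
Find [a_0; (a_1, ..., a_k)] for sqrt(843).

[29; (29, 58)]

Write x_i = (sqrt(843) + m_i)/d_i with (m_0, d_0) = (0, 1). a_0 = floor(sqrt(843)) = 29, since 29^2 = 841 <= 843 < 900 = 30^2.
Iterate m_{i+1} = d_i*a_i - m_i, d_{i+1} = (843 - m_{i+1}^2)/d_i, a_{i+1} = floor((a_0 + m_{i+1})/d_{i+1}):
  m_1 = 1*29 - 0 = 29, d_1 = (843 - 29^2)/1 = 2/1 = 2, a_1 = floor((29 + 29)/2) = 29.
  m_2 = 2*29 - 29 = 29, d_2 = (843 - 29^2)/2 = 2/2 = 1, a_2 = floor((29 + 29)/1) = 58.
  m_3 = 1*58 - 29 = 29, d_3 = (843 - 29^2)/1 = 2/1 = 2: (m_3, d_3) = (m_1, d_1) = (29, 2), so from here the quotients repeat a_1, a_2; the period length is 2.
Hence the expansion of sqrt(843) is a_0 = 29 followed by the repeating block 29, 58 (period 2).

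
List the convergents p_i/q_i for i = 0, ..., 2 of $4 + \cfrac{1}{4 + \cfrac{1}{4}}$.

Using the convergent recurrence p_i = a_i*p_{i-1} + p_{i-2}, q_i = a_i*q_{i-1} + q_{i-2} with p_{-2}=0, p_{-1}=1, q_{-2}=1, q_{-1}=0:
  i=0: a_0=4, p_0 = 4*1 + 0 = 4, q_0 = 4*0 + 1 = 1.
  i=1: a_1=4, p_1 = 4*4 + 1 = 17, q_1 = 4*1 + 0 = 4.
  i=2: a_2=4, p_2 = 4*17 + 4 = 72, q_2 = 4*4 + 1 = 17.

4/1, 17/4, 72/17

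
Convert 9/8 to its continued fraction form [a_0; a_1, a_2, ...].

Run the Euclidean algorithm on 9 and 8; the successive quotients are the partial quotients a_0, a_1, ... (each step inverts the fractional part left over by the previous one):
  9 = 1*8 + 1, so a_0 = 1.
  8 = 8*1 + 0, so a_1 = 8.
The remainder reaches 0 after 2 divisions, so the expansion has 2 partial quotients, read off in order.

[1; 8]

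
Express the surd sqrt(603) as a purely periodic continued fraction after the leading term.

Write x_i = (sqrt(603) + m_i)/d_i with (m_0, d_0) = (0, 1). a_0 = floor(sqrt(603)) = 24, since 24^2 = 576 <= 603 < 625 = 25^2.
Iterate m_{i+1} = d_i*a_i - m_i, d_{i+1} = (603 - m_{i+1}^2)/d_i, a_{i+1} = floor((a_0 + m_{i+1})/d_{i+1}):
  m_1 = 1*24 - 0 = 24, d_1 = (603 - 24^2)/1 = 27/1 = 27, a_1 = floor((24 + 24)/27) = 1.
  m_2 = 27*1 - 24 = 3, d_2 = (603 - 3^2)/27 = 594/27 = 22, a_2 = floor((24 + 3)/22) = 1.
  m_3 = 22*1 - 3 = 19, d_3 = (603 - 19^2)/22 = 242/22 = 11, a_3 = floor((24 + 19)/11) = 3.
  m_4 = 11*3 - 19 = 14, d_4 = (603 - 14^2)/11 = 407/11 = 37, a_4 = floor((24 + 14)/37) = 1.
  m_5 = 37*1 - 14 = 23, d_5 = (603 - 23^2)/37 = 74/37 = 2, a_5 = floor((24 + 23)/2) = 23.
  m_6 = 2*23 - 23 = 23, d_6 = (603 - 23^2)/2 = 74/2 = 37, a_6 = floor((24 + 23)/37) = 1.
  m_7 = 37*1 - 23 = 14, d_7 = (603 - 14^2)/37 = 407/37 = 11, a_7 = floor((24 + 14)/11) = 3.
  m_8 = 11*3 - 14 = 19, d_8 = (603 - 19^2)/11 = 242/11 = 22, a_8 = floor((24 + 19)/22) = 1.
  m_9 = 22*1 - 19 = 3, d_9 = (603 - 3^2)/22 = 594/22 = 27, a_9 = floor((24 + 3)/27) = 1.
  m_10 = 27*1 - 3 = 24, d_10 = (603 - 24^2)/27 = 27/27 = 1, a_10 = floor((24 + 24)/1) = 48.
  m_11 = 1*48 - 24 = 24, d_11 = (603 - 24^2)/1 = 27/1 = 27: (m_11, d_11) = (m_1, d_1) = (24, 27), so from here the quotients repeat a_1, ..., a_10; the period length is 10.
Hence the expansion of sqrt(603) is a_0 = 24 followed by the repeating block 1, 1, 3, 1, 23, 1, 3, 1, 1, 48 (period 10).

[24; (1, 1, 3, 1, 23, 1, 3, 1, 1, 48)]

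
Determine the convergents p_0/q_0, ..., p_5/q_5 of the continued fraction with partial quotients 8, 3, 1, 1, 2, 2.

Using the convergent recurrence p_i = a_i*p_{i-1} + p_{i-2}, q_i = a_i*q_{i-1} + q_{i-2} with p_{-2}=0, p_{-1}=1, q_{-2}=1, q_{-1}=0:
  i=0: a_0=8, p_0 = 8*1 + 0 = 8, q_0 = 8*0 + 1 = 1.
  i=1: a_1=3, p_1 = 3*8 + 1 = 25, q_1 = 3*1 + 0 = 3.
  i=2: a_2=1, p_2 = 1*25 + 8 = 33, q_2 = 1*3 + 1 = 4.
  i=3: a_3=1, p_3 = 1*33 + 25 = 58, q_3 = 1*4 + 3 = 7.
  i=4: a_4=2, p_4 = 2*58 + 33 = 149, q_4 = 2*7 + 4 = 18.
  i=5: a_5=2, p_5 = 2*149 + 58 = 356, q_5 = 2*18 + 7 = 43.

8/1, 25/3, 33/4, 58/7, 149/18, 356/43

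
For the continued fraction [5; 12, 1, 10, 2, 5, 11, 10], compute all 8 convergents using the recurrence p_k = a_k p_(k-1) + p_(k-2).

Using the convergent recurrence p_i = a_i*p_{i-1} + p_{i-2}, q_i = a_i*q_{i-1} + q_{i-2} with p_{-2}=0, p_{-1}=1, q_{-2}=1, q_{-1}=0:
  i=0: a_0=5, p_0 = 5*1 + 0 = 5, q_0 = 5*0 + 1 = 1.
  i=1: a_1=12, p_1 = 12*5 + 1 = 61, q_1 = 12*1 + 0 = 12.
  i=2: a_2=1, p_2 = 1*61 + 5 = 66, q_2 = 1*12 + 1 = 13.
  i=3: a_3=10, p_3 = 10*66 + 61 = 721, q_3 = 10*13 + 12 = 142.
  i=4: a_4=2, p_4 = 2*721 + 66 = 1508, q_4 = 2*142 + 13 = 297.
  i=5: a_5=5, p_5 = 5*1508 + 721 = 8261, q_5 = 5*297 + 142 = 1627.
  i=6: a_6=11, p_6 = 11*8261 + 1508 = 92379, q_6 = 11*1627 + 297 = 18194.
  i=7: a_7=10, p_7 = 10*92379 + 8261 = 932051, q_7 = 10*18194 + 1627 = 183567.

5/1, 61/12, 66/13, 721/142, 1508/297, 8261/1627, 92379/18194, 932051/183567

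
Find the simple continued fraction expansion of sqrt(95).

[9; (1, 2, 1, 18)]

Write x_i = (sqrt(95) + m_i)/d_i with (m_0, d_0) = (0, 1). a_0 = floor(sqrt(95)) = 9, since 9^2 = 81 <= 95 < 100 = 10^2.
Iterate m_{i+1} = d_i*a_i - m_i, d_{i+1} = (95 - m_{i+1}^2)/d_i, a_{i+1} = floor((a_0 + m_{i+1})/d_{i+1}):
  m_1 = 1*9 - 0 = 9, d_1 = (95 - 9^2)/1 = 14/1 = 14, a_1 = floor((9 + 9)/14) = 1.
  m_2 = 14*1 - 9 = 5, d_2 = (95 - 5^2)/14 = 70/14 = 5, a_2 = floor((9 + 5)/5) = 2.
  m_3 = 5*2 - 5 = 5, d_3 = (95 - 5^2)/5 = 70/5 = 14, a_3 = floor((9 + 5)/14) = 1.
  m_4 = 14*1 - 5 = 9, d_4 = (95 - 9^2)/14 = 14/14 = 1, a_4 = floor((9 + 9)/1) = 18.
  m_5 = 1*18 - 9 = 9, d_5 = (95 - 9^2)/1 = 14/1 = 14: (m_5, d_5) = (m_1, d_1) = (9, 14), so from here the quotients repeat a_1, ..., a_4; the period length is 4.
Hence the expansion of sqrt(95) is a_0 = 9 followed by the repeating block 1, 2, 1, 18 (period 4).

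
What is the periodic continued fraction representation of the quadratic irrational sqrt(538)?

[23; (5, 7, 1, 1, 7, 5, 46)]

Write x_i = (sqrt(538) + m_i)/d_i with (m_0, d_0) = (0, 1). a_0 = floor(sqrt(538)) = 23, since 23^2 = 529 <= 538 < 576 = 24^2.
Iterate m_{i+1} = d_i*a_i - m_i, d_{i+1} = (538 - m_{i+1}^2)/d_i, a_{i+1} = floor((a_0 + m_{i+1})/d_{i+1}):
  m_1 = 1*23 - 0 = 23, d_1 = (538 - 23^2)/1 = 9/1 = 9, a_1 = floor((23 + 23)/9) = 5.
  m_2 = 9*5 - 23 = 22, d_2 = (538 - 22^2)/9 = 54/9 = 6, a_2 = floor((23 + 22)/6) = 7.
  m_3 = 6*7 - 22 = 20, d_3 = (538 - 20^2)/6 = 138/6 = 23, a_3 = floor((23 + 20)/23) = 1.
  m_4 = 23*1 - 20 = 3, d_4 = (538 - 3^2)/23 = 529/23 = 23, a_4 = floor((23 + 3)/23) = 1.
  m_5 = 23*1 - 3 = 20, d_5 = (538 - 20^2)/23 = 138/23 = 6, a_5 = floor((23 + 20)/6) = 7.
  m_6 = 6*7 - 20 = 22, d_6 = (538 - 22^2)/6 = 54/6 = 9, a_6 = floor((23 + 22)/9) = 5.
  m_7 = 9*5 - 22 = 23, d_7 = (538 - 23^2)/9 = 9/9 = 1, a_7 = floor((23 + 23)/1) = 46.
  m_8 = 1*46 - 23 = 23, d_8 = (538 - 23^2)/1 = 9/1 = 9: (m_8, d_8) = (m_1, d_1) = (23, 9), so from here the quotients repeat a_1, ..., a_7; the period length is 7.
Hence the expansion of sqrt(538) is a_0 = 23 followed by the repeating block 5, 7, 1, 1, 7, 5, 46 (period 7).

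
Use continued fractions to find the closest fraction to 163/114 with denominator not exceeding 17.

Expand x = 163/114 as a continued fraction with the Euclidean algorithm:
  163 = 1*114 + 49, so a_0 = 1.
  114 = 2*49 + 16, so a_1 = 2.
  49 = 3*16 + 1, so a_2 = 3.
  16 = 16*1 + 0, so a_3 = 16.
so x = [1; 2, 3, 16].
Convergents (p_i = a_i*p_{i-1} + p_{i-2}, q_i = a_i*q_{i-1} + q_{i-2} with p_{-2}=0, p_{-1}=1, q_{-2}=1, q_{-1}=0), until the denominator exceeds 17:
  i=0: a_0=1, p_0 = 1*1 + 0 = 1, q_0 = 1*0 + 1 = 1.
  i=1: a_1=2, p_1 = 2*1 + 1 = 3, q_1 = 2*1 + 0 = 2.
  i=2: a_2=3, p_2 = 3*3 + 1 = 10, q_2 = 3*2 + 1 = 7.
  i=3: a_3=16, p_3 = 16*10 + 3 = 163, q_3 = 16*7 + 2 = 114.
q_3 = 114 > 17, so the last convergent with denominator <= 17 is p_2/q_2 = 10/7.
The closest fraction with denominator <= 17 is either p_2/q_2 or the intermediate fraction (k*p_2 + p_1)/(k*q_2 + q_1) with the largest k >= 1 whose denominator stays <= 17; these approach x as k grows, and every other convergent or intermediate fraction in range is farther away.
Largest k: floor((17 - q_1)/q_2) = floor((17 - 2)/7) = 2.
That gives (2*10 + 3)/(2*7 + 2) = 23/16.
Compare the errors: |x - 10/7| = |163*7 - 10*114|/(114*7) = 1/798, and |x - 23/16| = |163*16 - 23*114|/(114*16) = 14/1824.
Cross-multiplying, 1*1824 = 1824 < 11172 = 14*798, so 1/798 is smaller: the convergent 10/7 is closer to x than 23/16.

10/7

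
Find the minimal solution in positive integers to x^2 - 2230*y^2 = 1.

First expand sqrt(2230) as a continued fraction. With x_i = (sqrt(2230) + m_i)/d_i and (m_0, d_0) = (0, 1): a_0 = floor(sqrt(2230)) = 47, since 47^2 = 2209 <= 2230 < 2304 = 48^2.
Iterate m_{i+1} = d_i*a_i - m_i, d_{i+1} = (2230 - m_{i+1}^2)/d_i, a_{i+1} = floor((a_0 + m_{i+1})/d_{i+1}):
  m_1 = 1*47 - 0 = 47, d_1 = (2230 - 47^2)/1 = 21/1 = 21, a_1 = floor((47 + 47)/21) = 4.
  m_2 = 21*4 - 47 = 37, d_2 = (2230 - 37^2)/21 = 861/21 = 41, a_2 = floor((47 + 37)/41) = 2.
  m_3 = 41*2 - 37 = 45, d_3 = (2230 - 45^2)/41 = 205/41 = 5, a_3 = floor((47 + 45)/5) = 18.
  m_4 = 5*18 - 45 = 45, d_4 = (2230 - 45^2)/5 = 205/5 = 41, a_4 = floor((47 + 45)/41) = 2.
  m_5 = 41*2 - 45 = 37, d_5 = (2230 - 37^2)/41 = 861/41 = 21, a_5 = floor((47 + 37)/21) = 4.
  m_6 = 21*4 - 37 = 47, d_6 = (2230 - 47^2)/21 = 21/21 = 1, a_6 = floor((47 + 47)/1) = 94.
  m_7 = 1*94 - 47 = 47, d_7 = (2230 - 47^2)/1 = 21/1 = 21: (m_7, d_7) = (m_1, d_1) = (47, 21), so from here the quotients repeat a_1, ..., a_6; the period length is 6.
So sqrt(2230) = [47; (4, 2, 18, 2, 4, 94)] with period length k = 6.
k is even, so the fundamental solution of x^2 - 2230y^2 = 1 is (p_{k-1}, q_{k-1}) = (p_5, q_5); compute convergents through index 5.
Convergents (p_i = a_i*p_{i-1} + p_{i-2}, q_i = a_i*q_{i-1} + q_{i-2} with p_{-2}=0, p_{-1}=1, q_{-2}=1, q_{-1}=0):
  i=0: a_0=47, p_0 = 47*1 + 0 = 47, q_0 = 47*0 + 1 = 1.
  i=1: a_1=4, p_1 = 4*47 + 1 = 189, q_1 = 4*1 + 0 = 4.
  i=2: a_2=2, p_2 = 2*189 + 47 = 425, q_2 = 2*4 + 1 = 9.
  i=3: a_3=18, p_3 = 18*425 + 189 = 7839, q_3 = 18*9 + 4 = 166.
  i=4: a_4=2, p_4 = 2*7839 + 425 = 16103, q_4 = 2*166 + 9 = 341.
  i=5: a_5=4, p_5 = 4*16103 + 7839 = 72251, q_5 = 4*341 + 166 = 1530.
Check: 72251^2 - 2230*1530^2 = 5220207001 - 5220207000 = 1, so (x, y) = (72251, 1530) solves the equation, and by the theorem it is the least positive solution.

(x, y) = (72251, 1530)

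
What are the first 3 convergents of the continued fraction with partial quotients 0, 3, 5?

Using the convergent recurrence p_i = a_i*p_{i-1} + p_{i-2}, q_i = a_i*q_{i-1} + q_{i-2} with p_{-2}=0, p_{-1}=1, q_{-2}=1, q_{-1}=0:
  i=0: a_0=0, p_0 = 0*1 + 0 = 0, q_0 = 0*0 + 1 = 1.
  i=1: a_1=3, p_1 = 3*0 + 1 = 1, q_1 = 3*1 + 0 = 3.
  i=2: a_2=5, p_2 = 5*1 + 0 = 5, q_2 = 5*3 + 1 = 16.

0/1, 1/3, 5/16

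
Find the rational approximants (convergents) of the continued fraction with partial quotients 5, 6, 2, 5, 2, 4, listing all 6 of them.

Using the convergent recurrence p_i = a_i*p_{i-1} + p_{i-2}, q_i = a_i*q_{i-1} + q_{i-2} with p_{-2}=0, p_{-1}=1, q_{-2}=1, q_{-1}=0:
  i=0: a_0=5, p_0 = 5*1 + 0 = 5, q_0 = 5*0 + 1 = 1.
  i=1: a_1=6, p_1 = 6*5 + 1 = 31, q_1 = 6*1 + 0 = 6.
  i=2: a_2=2, p_2 = 2*31 + 5 = 67, q_2 = 2*6 + 1 = 13.
  i=3: a_3=5, p_3 = 5*67 + 31 = 366, q_3 = 5*13 + 6 = 71.
  i=4: a_4=2, p_4 = 2*366 + 67 = 799, q_4 = 2*71 + 13 = 155.
  i=5: a_5=4, p_5 = 4*799 + 366 = 3562, q_5 = 4*155 + 71 = 691.

5/1, 31/6, 67/13, 366/71, 799/155, 3562/691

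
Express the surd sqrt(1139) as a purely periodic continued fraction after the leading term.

[33; (1, 2, 1, 66)]

Write x_i = (sqrt(1139) + m_i)/d_i with (m_0, d_0) = (0, 1). a_0 = floor(sqrt(1139)) = 33, since 33^2 = 1089 <= 1139 < 1156 = 34^2.
Iterate m_{i+1} = d_i*a_i - m_i, d_{i+1} = (1139 - m_{i+1}^2)/d_i, a_{i+1} = floor((a_0 + m_{i+1})/d_{i+1}):
  m_1 = 1*33 - 0 = 33, d_1 = (1139 - 33^2)/1 = 50/1 = 50, a_1 = floor((33 + 33)/50) = 1.
  m_2 = 50*1 - 33 = 17, d_2 = (1139 - 17^2)/50 = 850/50 = 17, a_2 = floor((33 + 17)/17) = 2.
  m_3 = 17*2 - 17 = 17, d_3 = (1139 - 17^2)/17 = 850/17 = 50, a_3 = floor((33 + 17)/50) = 1.
  m_4 = 50*1 - 17 = 33, d_4 = (1139 - 33^2)/50 = 50/50 = 1, a_4 = floor((33 + 33)/1) = 66.
  m_5 = 1*66 - 33 = 33, d_5 = (1139 - 33^2)/1 = 50/1 = 50: (m_5, d_5) = (m_1, d_1) = (33, 50), so from here the quotients repeat a_1, ..., a_4; the period length is 4.
Hence the expansion of sqrt(1139) is a_0 = 33 followed by the repeating block 1, 2, 1, 66 (period 4).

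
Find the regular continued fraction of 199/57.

Run the Euclidean algorithm on 199 and 57; the successive quotients are the partial quotients a_0, a_1, ... (each step inverts the fractional part left over by the previous one):
  199 = 3*57 + 28, so a_0 = 3.
  57 = 2*28 + 1, so a_1 = 2.
  28 = 28*1 + 0, so a_2 = 28.
The remainder reaches 0 after 3 divisions, so the expansion has 3 partial quotients, read off in order.

[3; 2, 28]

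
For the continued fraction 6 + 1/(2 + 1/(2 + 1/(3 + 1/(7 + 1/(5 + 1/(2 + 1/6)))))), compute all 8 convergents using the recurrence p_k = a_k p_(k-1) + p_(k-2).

Using the convergent recurrence p_i = a_i*p_{i-1} + p_{i-2}, q_i = a_i*q_{i-1} + q_{i-2} with p_{-2}=0, p_{-1}=1, q_{-2}=1, q_{-1}=0:
  i=0: a_0=6, p_0 = 6*1 + 0 = 6, q_0 = 6*0 + 1 = 1.
  i=1: a_1=2, p_1 = 2*6 + 1 = 13, q_1 = 2*1 + 0 = 2.
  i=2: a_2=2, p_2 = 2*13 + 6 = 32, q_2 = 2*2 + 1 = 5.
  i=3: a_3=3, p_3 = 3*32 + 13 = 109, q_3 = 3*5 + 2 = 17.
  i=4: a_4=7, p_4 = 7*109 + 32 = 795, q_4 = 7*17 + 5 = 124.
  i=5: a_5=5, p_5 = 5*795 + 109 = 4084, q_5 = 5*124 + 17 = 637.
  i=6: a_6=2, p_6 = 2*4084 + 795 = 8963, q_6 = 2*637 + 124 = 1398.
  i=7: a_7=6, p_7 = 6*8963 + 4084 = 57862, q_7 = 6*1398 + 637 = 9025.

6/1, 13/2, 32/5, 109/17, 795/124, 4084/637, 8963/1398, 57862/9025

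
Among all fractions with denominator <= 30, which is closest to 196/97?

Expand x = 196/97 as a continued fraction with the Euclidean algorithm:
  196 = 2*97 + 2, so a_0 = 2.
  97 = 48*2 + 1, so a_1 = 48.
  2 = 2*1 + 0, so a_2 = 2.
so x = [2; 48, 2].
Convergents (p_i = a_i*p_{i-1} + p_{i-2}, q_i = a_i*q_{i-1} + q_{i-2} with p_{-2}=0, p_{-1}=1, q_{-2}=1, q_{-1}=0), until the denominator exceeds 30:
  i=0: a_0=2, p_0 = 2*1 + 0 = 2, q_0 = 2*0 + 1 = 1.
  i=1: a_1=48, p_1 = 48*2 + 1 = 97, q_1 = 48*1 + 0 = 48.
q_1 = 48 > 30, so the last convergent with denominator <= 30 is p_0/q_0 = 2/1.
The closest fraction with denominator <= 30 is either p_0/q_0 or the intermediate fraction (k*p_0 + p_{-1})/(k*q_0 + q_{-1}) with the largest k >= 1 whose denominator stays <= 30; these approach x as k grows, and every other convergent or intermediate fraction in range is farther away.
Largest k: floor((30 - q_{-1})/q_0) = floor((30 - 0)/1) = 30 (using the seeds p_{-1} = 1, q_{-1} = 0).
That gives (30*2 + 1)/(30*1 + 0) = 61/30.
Compare the errors: |x - 2/1| = |196*1 - 2*97|/(97*1) = 2/97, and |x - 61/30| = |196*30 - 61*97|/(97*30) = 37/2910.
Cross-multiplying, 37*97 = 3589 < 5820 = 2*2910, so 37/2910 is smaller: the intermediate fraction 61/30 is closer to x than 2/1.

61/30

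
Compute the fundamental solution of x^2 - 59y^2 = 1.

(x, y) = (530, 69)

First expand sqrt(59) as a continued fraction. With x_i = (sqrt(59) + m_i)/d_i and (m_0, d_0) = (0, 1): a_0 = floor(sqrt(59)) = 7, since 7^2 = 49 <= 59 < 64 = 8^2.
Iterate m_{i+1} = d_i*a_i - m_i, d_{i+1} = (59 - m_{i+1}^2)/d_i, a_{i+1} = floor((a_0 + m_{i+1})/d_{i+1}):
  m_1 = 1*7 - 0 = 7, d_1 = (59 - 7^2)/1 = 10/1 = 10, a_1 = floor((7 + 7)/10) = 1.
  m_2 = 10*1 - 7 = 3, d_2 = (59 - 3^2)/10 = 50/10 = 5, a_2 = floor((7 + 3)/5) = 2.
  m_3 = 5*2 - 3 = 7, d_3 = (59 - 7^2)/5 = 10/5 = 2, a_3 = floor((7 + 7)/2) = 7.
  m_4 = 2*7 - 7 = 7, d_4 = (59 - 7^2)/2 = 10/2 = 5, a_4 = floor((7 + 7)/5) = 2.
  m_5 = 5*2 - 7 = 3, d_5 = (59 - 3^2)/5 = 50/5 = 10, a_5 = floor((7 + 3)/10) = 1.
  m_6 = 10*1 - 3 = 7, d_6 = (59 - 7^2)/10 = 10/10 = 1, a_6 = floor((7 + 7)/1) = 14.
  m_7 = 1*14 - 7 = 7, d_7 = (59 - 7^2)/1 = 10/1 = 10: (m_7, d_7) = (m_1, d_1) = (7, 10), so from here the quotients repeat a_1, ..., a_6; the period length is 6.
So sqrt(59) = [7; (1, 2, 7, 2, 1, 14)] with period length k = 6.
k is even, so the fundamental solution of x^2 - 59y^2 = 1 is (p_{k-1}, q_{k-1}) = (p_5, q_5); compute convergents through index 5.
Convergents (p_i = a_i*p_{i-1} + p_{i-2}, q_i = a_i*q_{i-1} + q_{i-2} with p_{-2}=0, p_{-1}=1, q_{-2}=1, q_{-1}=0):
  i=0: a_0=7, p_0 = 7*1 + 0 = 7, q_0 = 7*0 + 1 = 1.
  i=1: a_1=1, p_1 = 1*7 + 1 = 8, q_1 = 1*1 + 0 = 1.
  i=2: a_2=2, p_2 = 2*8 + 7 = 23, q_2 = 2*1 + 1 = 3.
  i=3: a_3=7, p_3 = 7*23 + 8 = 169, q_3 = 7*3 + 1 = 22.
  i=4: a_4=2, p_4 = 2*169 + 23 = 361, q_4 = 2*22 + 3 = 47.
  i=5: a_5=1, p_5 = 1*361 + 169 = 530, q_5 = 1*47 + 22 = 69.
Check: 530^2 - 59*69^2 = 280900 - 280899 = 1, so (x, y) = (530, 69) solves the equation, and by the theorem it is the least positive solution.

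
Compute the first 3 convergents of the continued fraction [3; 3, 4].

Using the convergent recurrence p_i = a_i*p_{i-1} + p_{i-2}, q_i = a_i*q_{i-1} + q_{i-2} with p_{-2}=0, p_{-1}=1, q_{-2}=1, q_{-1}=0:
  i=0: a_0=3, p_0 = 3*1 + 0 = 3, q_0 = 3*0 + 1 = 1.
  i=1: a_1=3, p_1 = 3*3 + 1 = 10, q_1 = 3*1 + 0 = 3.
  i=2: a_2=4, p_2 = 4*10 + 3 = 43, q_2 = 4*3 + 1 = 13.

3/1, 10/3, 43/13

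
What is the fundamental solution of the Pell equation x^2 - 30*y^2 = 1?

First expand sqrt(30) as a continued fraction. With x_i = (sqrt(30) + m_i)/d_i and (m_0, d_0) = (0, 1): a_0 = floor(sqrt(30)) = 5, since 5^2 = 25 <= 30 < 36 = 6^2.
Iterate m_{i+1} = d_i*a_i - m_i, d_{i+1} = (30 - m_{i+1}^2)/d_i, a_{i+1} = floor((a_0 + m_{i+1})/d_{i+1}):
  m_1 = 1*5 - 0 = 5, d_1 = (30 - 5^2)/1 = 5/1 = 5, a_1 = floor((5 + 5)/5) = 2.
  m_2 = 5*2 - 5 = 5, d_2 = (30 - 5^2)/5 = 5/5 = 1, a_2 = floor((5 + 5)/1) = 10.
  m_3 = 1*10 - 5 = 5, d_3 = (30 - 5^2)/1 = 5/1 = 5: (m_3, d_3) = (m_1, d_1) = (5, 5), so from here the quotients repeat a_1, a_2; the period length is 2.
So sqrt(30) = [5; (2, 10)] with period length k = 2.
k is even, so the fundamental solution of x^2 - 30y^2 = 1 is (p_{k-1}, q_{k-1}) = (p_1, q_1); compute convergents through index 1.
Convergents (p_i = a_i*p_{i-1} + p_{i-2}, q_i = a_i*q_{i-1} + q_{i-2} with p_{-2}=0, p_{-1}=1, q_{-2}=1, q_{-1}=0):
  i=0: a_0=5, p_0 = 5*1 + 0 = 5, q_0 = 5*0 + 1 = 1.
  i=1: a_1=2, p_1 = 2*5 + 1 = 11, q_1 = 2*1 + 0 = 2.
Check: 11^2 - 30*2^2 = 121 - 120 = 1, so (x, y) = (11, 2) solves the equation, and by the theorem it is the least positive solution.

(x, y) = (11, 2)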